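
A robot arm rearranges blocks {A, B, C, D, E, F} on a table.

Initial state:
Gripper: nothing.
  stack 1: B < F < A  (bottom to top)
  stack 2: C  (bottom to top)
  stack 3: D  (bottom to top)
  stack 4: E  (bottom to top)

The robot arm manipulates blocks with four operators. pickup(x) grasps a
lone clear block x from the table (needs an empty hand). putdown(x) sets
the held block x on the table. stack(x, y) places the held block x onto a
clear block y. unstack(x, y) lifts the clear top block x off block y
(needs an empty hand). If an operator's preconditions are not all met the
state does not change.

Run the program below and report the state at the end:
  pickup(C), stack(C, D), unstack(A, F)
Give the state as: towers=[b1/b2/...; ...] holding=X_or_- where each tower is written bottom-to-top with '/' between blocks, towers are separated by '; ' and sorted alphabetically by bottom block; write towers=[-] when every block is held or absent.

towers=[B/F; D/C; E] holding=A

step 1 (pickup(C)): towers=[B/F/A; D; E] holding=C
step 2 (stack(C, D)): towers=[B/F/A; D/C; E] holding=-
step 3 (unstack(A, F)): towers=[B/F; D/C; E] holding=A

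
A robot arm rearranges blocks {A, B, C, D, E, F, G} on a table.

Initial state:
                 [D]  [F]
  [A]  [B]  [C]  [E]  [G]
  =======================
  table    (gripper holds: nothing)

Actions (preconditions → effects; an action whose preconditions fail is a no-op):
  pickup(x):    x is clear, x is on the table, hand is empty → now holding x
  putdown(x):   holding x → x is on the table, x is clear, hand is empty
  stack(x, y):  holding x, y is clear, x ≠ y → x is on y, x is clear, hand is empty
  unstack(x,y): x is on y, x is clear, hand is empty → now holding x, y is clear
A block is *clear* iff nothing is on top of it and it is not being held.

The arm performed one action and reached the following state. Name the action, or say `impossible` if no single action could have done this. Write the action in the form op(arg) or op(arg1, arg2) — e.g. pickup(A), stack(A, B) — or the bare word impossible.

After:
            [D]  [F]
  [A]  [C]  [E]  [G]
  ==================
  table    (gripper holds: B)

target: towers=[A; C; E/D; G/F] holding=B
         pickup(B) → towers=[A; C; E/D; G/F] holding=B  ← match
     unstack(F, G) → towers=[A; B; C; E/D; G] holding=F
     unstack(D, E) → towers=[A; B; C; E; G/F] holding=D
         pickup(A) → towers=[B; C; E/D; G/F] holding=A
         pickup(C) → towers=[A; B; E/D; G/F] holding=C

pickup(B)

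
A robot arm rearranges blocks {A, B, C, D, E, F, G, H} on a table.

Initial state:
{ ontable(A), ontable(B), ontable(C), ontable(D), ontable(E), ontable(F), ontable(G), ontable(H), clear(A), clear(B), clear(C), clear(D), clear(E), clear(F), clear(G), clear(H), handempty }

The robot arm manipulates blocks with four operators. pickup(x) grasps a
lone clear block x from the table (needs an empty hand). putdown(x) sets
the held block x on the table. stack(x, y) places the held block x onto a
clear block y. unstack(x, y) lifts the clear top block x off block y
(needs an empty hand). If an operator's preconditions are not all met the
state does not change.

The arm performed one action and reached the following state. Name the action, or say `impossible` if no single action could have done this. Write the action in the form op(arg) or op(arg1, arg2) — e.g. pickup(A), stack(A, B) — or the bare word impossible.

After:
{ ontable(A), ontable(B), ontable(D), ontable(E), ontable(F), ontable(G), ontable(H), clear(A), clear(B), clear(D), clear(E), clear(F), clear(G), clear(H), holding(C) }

target: towers=[A; B; D; E; F; G; H] holding=C
         pickup(G) → towers=[A; B; C; D; E; F; H] holding=G
         pickup(A) → towers=[B; C; D; E; F; G; H] holding=A
         pickup(E) → towers=[A; B; C; D; F; G; H] holding=E
         pickup(H) → towers=[A; B; C; D; E; F; G] holding=H
         pickup(B) → towers=[A; C; D; E; F; G; H] holding=B
         pickup(F) → towers=[A; B; C; D; E; G; H] holding=F
         pickup(D) → towers=[A; B; C; E; F; G; H] holding=D
         pickup(C) → towers=[A; B; D; E; F; G; H] holding=C  ← match

pickup(C)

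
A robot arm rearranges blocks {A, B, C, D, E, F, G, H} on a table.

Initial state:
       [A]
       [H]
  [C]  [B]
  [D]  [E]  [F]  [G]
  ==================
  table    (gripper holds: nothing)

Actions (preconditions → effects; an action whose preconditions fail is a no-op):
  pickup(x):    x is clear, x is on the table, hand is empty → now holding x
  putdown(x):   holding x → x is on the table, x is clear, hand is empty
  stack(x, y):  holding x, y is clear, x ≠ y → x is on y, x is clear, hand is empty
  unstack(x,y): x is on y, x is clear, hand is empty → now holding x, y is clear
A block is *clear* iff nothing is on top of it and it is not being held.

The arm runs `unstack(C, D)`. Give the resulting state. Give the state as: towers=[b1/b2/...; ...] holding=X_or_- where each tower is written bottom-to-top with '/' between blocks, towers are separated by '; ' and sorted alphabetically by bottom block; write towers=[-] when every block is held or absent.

before: towers=[D/C; E/B/H/A; F; G] holding=-
pre[unstack(C, D)]: on(C,D) ✓, clear(C) ✓, handempty ✓
all met → apply unstack(C, D)
after:  towers=[D; E/B/H/A; F; G] holding=C

towers=[D; E/B/H/A; F; G] holding=C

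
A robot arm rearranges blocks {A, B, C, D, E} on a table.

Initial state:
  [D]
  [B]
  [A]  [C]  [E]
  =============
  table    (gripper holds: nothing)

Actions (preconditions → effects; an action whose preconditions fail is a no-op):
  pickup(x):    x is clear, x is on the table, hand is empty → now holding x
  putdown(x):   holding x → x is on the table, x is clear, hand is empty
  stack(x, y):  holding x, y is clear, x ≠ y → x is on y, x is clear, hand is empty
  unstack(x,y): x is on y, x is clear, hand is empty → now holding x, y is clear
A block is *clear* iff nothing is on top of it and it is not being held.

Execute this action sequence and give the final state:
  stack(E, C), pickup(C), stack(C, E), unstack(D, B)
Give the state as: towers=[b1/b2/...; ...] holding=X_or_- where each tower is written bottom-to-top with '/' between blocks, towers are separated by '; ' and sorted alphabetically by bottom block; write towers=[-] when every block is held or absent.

step 1 (stack(E, C)) [no-op]: towers=[A/B/D; C; E] holding=-
step 2 (pickup(C)): towers=[A/B/D; E] holding=C
step 3 (stack(C, E)): towers=[A/B/D; E/C] holding=-
step 4 (unstack(D, B)): towers=[A/B; E/C] holding=D

towers=[A/B; E/C] holding=D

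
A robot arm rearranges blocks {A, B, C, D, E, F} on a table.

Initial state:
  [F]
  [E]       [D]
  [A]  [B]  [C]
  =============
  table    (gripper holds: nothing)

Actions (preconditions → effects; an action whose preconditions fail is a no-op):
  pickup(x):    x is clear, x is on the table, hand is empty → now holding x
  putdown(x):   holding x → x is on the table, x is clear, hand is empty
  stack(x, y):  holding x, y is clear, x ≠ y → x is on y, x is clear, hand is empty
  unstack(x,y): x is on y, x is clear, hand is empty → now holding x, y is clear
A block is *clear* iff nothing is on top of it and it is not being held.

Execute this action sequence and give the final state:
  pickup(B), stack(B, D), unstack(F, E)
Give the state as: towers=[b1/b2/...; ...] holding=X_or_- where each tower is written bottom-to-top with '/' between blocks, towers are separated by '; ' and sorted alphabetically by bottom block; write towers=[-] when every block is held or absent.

towers=[A/E; C/D/B] holding=F

step 1 (pickup(B)): towers=[A/E/F; C/D] holding=B
step 2 (stack(B, D)): towers=[A/E/F; C/D/B] holding=-
step 3 (unstack(F, E)): towers=[A/E; C/D/B] holding=F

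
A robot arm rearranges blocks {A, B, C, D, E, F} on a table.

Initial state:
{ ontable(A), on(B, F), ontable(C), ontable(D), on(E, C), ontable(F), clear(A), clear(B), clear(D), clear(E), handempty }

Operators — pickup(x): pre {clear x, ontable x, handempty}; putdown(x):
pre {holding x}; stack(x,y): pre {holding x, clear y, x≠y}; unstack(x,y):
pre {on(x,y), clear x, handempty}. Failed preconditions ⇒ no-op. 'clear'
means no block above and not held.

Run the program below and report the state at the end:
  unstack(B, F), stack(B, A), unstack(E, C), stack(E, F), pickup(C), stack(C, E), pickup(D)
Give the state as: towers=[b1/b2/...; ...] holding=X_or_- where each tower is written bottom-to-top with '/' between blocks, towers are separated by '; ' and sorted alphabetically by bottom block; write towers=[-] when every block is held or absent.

step 1 (unstack(B, F)): towers=[A; C/E; D; F] holding=B
step 2 (stack(B, A)): towers=[A/B; C/E; D; F] holding=-
step 3 (unstack(E, C)): towers=[A/B; C; D; F] holding=E
step 4 (stack(E, F)): towers=[A/B; C; D; F/E] holding=-
step 5 (pickup(C)): towers=[A/B; D; F/E] holding=C
step 6 (stack(C, E)): towers=[A/B; D; F/E/C] holding=-
step 7 (pickup(D)): towers=[A/B; F/E/C] holding=D

towers=[A/B; F/E/C] holding=D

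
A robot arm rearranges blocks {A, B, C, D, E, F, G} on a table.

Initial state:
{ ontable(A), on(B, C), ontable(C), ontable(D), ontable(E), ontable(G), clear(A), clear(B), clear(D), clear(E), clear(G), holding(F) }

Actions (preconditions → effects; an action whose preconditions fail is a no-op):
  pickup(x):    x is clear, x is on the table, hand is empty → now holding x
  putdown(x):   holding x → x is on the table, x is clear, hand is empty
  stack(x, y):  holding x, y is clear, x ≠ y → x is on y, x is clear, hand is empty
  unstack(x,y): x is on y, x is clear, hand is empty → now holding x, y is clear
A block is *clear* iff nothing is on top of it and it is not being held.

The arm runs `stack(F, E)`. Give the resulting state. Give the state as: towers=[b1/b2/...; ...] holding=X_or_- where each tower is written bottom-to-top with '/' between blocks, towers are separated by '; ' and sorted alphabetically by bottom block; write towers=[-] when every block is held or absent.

before: towers=[A; C/B; D; E; G] holding=F
pre[stack(F, E)]: holding(F) yes, clear(E) yes, F≠E yes
all met → apply stack(F, E)
after:  towers=[A; C/B; D; E/F; G] holding=-

towers=[A; C/B; D; E/F; G] holding=-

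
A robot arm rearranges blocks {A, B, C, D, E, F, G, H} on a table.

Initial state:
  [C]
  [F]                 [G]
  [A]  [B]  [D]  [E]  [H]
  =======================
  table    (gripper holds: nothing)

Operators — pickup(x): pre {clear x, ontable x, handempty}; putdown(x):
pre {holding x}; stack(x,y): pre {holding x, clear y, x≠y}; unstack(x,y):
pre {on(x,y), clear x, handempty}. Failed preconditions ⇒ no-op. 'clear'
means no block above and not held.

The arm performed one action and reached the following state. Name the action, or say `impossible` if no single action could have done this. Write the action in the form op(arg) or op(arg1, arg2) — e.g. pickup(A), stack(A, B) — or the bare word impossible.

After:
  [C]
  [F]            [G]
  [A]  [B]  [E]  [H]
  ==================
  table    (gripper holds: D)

pickup(D)

target: towers=[A/F/C; B; E; H/G] holding=D
     unstack(G, H) → towers=[A/F/C; B; D; E; H] holding=G
         pickup(E) → towers=[A/F/C; B; D; H/G] holding=E
         pickup(B) → towers=[A/F/C; D; E; H/G] holding=B
         pickup(D) → towers=[A/F/C; B; E; H/G] holding=D  ← match
     unstack(C, F) → towers=[A/F; B; D; E; H/G] holding=C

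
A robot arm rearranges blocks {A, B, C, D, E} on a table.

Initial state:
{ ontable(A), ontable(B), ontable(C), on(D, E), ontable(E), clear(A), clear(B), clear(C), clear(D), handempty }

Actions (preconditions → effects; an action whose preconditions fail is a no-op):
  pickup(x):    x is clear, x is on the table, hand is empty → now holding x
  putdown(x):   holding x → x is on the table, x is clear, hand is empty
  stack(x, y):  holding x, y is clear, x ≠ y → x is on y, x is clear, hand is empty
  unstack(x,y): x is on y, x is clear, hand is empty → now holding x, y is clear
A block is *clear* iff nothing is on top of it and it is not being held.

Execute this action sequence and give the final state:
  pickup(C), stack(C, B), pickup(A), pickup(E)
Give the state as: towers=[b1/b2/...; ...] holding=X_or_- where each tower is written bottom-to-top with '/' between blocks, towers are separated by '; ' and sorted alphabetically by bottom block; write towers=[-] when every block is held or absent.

step 1 (pickup(C)): towers=[A; B; E/D] holding=C
step 2 (stack(C, B)): towers=[A; B/C; E/D] holding=-
step 3 (pickup(A)): towers=[B/C; E/D] holding=A
step 4 (pickup(E)) [no-op]: towers=[B/C; E/D] holding=A

towers=[B/C; E/D] holding=A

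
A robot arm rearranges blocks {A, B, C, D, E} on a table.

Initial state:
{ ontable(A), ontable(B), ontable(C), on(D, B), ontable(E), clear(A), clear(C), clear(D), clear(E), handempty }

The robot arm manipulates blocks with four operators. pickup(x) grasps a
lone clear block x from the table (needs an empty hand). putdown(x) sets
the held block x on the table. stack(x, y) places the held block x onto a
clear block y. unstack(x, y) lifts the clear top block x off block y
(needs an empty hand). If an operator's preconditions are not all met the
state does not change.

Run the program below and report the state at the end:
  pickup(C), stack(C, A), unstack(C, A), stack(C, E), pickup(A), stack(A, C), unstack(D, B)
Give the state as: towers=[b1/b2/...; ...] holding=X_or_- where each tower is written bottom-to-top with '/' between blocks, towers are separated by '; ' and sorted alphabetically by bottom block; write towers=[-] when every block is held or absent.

step 1 (pickup(C)): towers=[A; B/D; E] holding=C
step 2 (stack(C, A)): towers=[A/C; B/D; E] holding=-
step 3 (unstack(C, A)): towers=[A; B/D; E] holding=C
step 4 (stack(C, E)): towers=[A; B/D; E/C] holding=-
step 5 (pickup(A)): towers=[B/D; E/C] holding=A
step 6 (stack(A, C)): towers=[B/D; E/C/A] holding=-
step 7 (unstack(D, B)): towers=[B; E/C/A] holding=D

towers=[B; E/C/A] holding=D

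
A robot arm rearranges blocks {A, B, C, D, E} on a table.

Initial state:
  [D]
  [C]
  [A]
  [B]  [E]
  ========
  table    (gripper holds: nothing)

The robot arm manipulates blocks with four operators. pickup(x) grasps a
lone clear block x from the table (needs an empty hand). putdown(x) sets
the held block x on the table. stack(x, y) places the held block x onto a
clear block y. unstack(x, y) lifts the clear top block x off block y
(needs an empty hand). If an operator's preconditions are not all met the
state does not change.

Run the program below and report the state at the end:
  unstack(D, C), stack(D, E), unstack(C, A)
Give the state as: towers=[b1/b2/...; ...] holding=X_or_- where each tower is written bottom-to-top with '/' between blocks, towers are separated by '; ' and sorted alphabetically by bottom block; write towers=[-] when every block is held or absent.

towers=[B/A; E/D] holding=C

step 1 (unstack(D, C)): towers=[B/A/C; E] holding=D
step 2 (stack(D, E)): towers=[B/A/C; E/D] holding=-
step 3 (unstack(C, A)): towers=[B/A; E/D] holding=C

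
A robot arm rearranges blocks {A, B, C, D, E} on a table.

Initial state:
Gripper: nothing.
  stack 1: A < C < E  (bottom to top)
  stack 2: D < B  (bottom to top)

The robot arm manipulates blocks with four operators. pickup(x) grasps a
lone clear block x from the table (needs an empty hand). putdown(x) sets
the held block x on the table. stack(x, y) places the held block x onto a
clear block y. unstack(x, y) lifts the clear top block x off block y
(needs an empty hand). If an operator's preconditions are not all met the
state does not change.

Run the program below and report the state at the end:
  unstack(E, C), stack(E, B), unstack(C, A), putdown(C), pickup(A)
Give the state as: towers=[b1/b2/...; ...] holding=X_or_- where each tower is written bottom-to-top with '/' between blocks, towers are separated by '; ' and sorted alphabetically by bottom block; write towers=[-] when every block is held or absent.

step 1 (unstack(E, C)): towers=[A/C; D/B] holding=E
step 2 (stack(E, B)): towers=[A/C; D/B/E] holding=-
step 3 (unstack(C, A)): towers=[A; D/B/E] holding=C
step 4 (putdown(C)): towers=[A; C; D/B/E] holding=-
step 5 (pickup(A)): towers=[C; D/B/E] holding=A

towers=[C; D/B/E] holding=A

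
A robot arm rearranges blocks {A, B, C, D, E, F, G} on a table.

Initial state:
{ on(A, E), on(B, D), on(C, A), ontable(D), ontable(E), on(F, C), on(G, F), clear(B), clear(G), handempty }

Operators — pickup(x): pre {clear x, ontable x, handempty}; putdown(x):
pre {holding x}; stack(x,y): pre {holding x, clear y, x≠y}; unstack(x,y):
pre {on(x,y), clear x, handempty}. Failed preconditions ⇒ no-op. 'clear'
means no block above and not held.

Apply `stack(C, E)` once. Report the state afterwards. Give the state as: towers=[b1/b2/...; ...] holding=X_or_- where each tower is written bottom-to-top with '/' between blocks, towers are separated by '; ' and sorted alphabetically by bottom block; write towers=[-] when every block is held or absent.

towers=[D/B; E/A/C/F/G] holding=-

before: towers=[D/B; E/A/C/F/G] holding=-
pre[stack(C, E)]: holding(C) fail, clear(E) fail, C≠E ok
holding(C), clear(E) unmet → stack(C, E) is a no-op
after:  towers=[D/B; E/A/C/F/G] holding=-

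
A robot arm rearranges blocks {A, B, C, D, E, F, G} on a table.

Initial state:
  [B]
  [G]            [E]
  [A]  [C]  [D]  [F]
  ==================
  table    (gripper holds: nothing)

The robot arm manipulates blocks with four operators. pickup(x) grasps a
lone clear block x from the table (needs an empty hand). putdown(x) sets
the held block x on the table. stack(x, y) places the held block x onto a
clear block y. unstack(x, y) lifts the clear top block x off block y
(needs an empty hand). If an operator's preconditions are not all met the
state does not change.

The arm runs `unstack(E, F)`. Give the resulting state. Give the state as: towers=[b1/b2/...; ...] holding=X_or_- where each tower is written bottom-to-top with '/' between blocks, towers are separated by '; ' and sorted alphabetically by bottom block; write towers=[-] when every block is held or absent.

towers=[A/G/B; C; D; F] holding=E

before: towers=[A/G/B; C; D; F/E] holding=-
pre[unstack(E, F)]: on(E,F) yes, clear(E) yes, handempty yes
all met → apply unstack(E, F)
after:  towers=[A/G/B; C; D; F] holding=E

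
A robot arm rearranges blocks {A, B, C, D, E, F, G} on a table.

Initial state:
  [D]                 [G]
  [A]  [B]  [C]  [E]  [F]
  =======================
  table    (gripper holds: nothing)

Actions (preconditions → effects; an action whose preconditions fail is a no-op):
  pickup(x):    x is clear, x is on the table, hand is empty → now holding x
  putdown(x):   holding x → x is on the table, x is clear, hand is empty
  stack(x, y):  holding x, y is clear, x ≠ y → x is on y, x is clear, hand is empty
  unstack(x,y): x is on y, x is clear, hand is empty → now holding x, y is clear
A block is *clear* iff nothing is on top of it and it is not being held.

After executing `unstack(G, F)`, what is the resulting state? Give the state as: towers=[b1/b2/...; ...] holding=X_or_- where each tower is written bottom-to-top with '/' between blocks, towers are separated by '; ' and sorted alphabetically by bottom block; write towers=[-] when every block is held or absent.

before: towers=[A/D; B; C; E; F/G] holding=-
pre[unstack(G, F)]: on(G,F) ✓, clear(G) ✓, handempty ✓
all met → apply unstack(G, F)
after:  towers=[A/D; B; C; E; F] holding=G

towers=[A/D; B; C; E; F] holding=G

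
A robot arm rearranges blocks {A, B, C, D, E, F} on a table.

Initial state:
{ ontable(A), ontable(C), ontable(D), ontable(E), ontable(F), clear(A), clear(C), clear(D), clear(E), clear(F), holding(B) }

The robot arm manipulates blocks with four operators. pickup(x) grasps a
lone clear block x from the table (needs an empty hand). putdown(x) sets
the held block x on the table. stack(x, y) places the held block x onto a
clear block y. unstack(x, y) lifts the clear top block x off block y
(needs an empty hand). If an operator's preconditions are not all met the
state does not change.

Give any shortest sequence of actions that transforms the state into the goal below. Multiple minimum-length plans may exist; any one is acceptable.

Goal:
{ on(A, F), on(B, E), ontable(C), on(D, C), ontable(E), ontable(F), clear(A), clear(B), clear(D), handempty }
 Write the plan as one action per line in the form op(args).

stack(B, E)
pickup(D)
stack(D, C)
pickup(A)
stack(A, F)

step 1 (stack(B, E)): towers=[A; C; D; E/B; F] holding=-
step 2 (pickup(D)): towers=[A; C; E/B; F] holding=D
step 3 (stack(D, C)): towers=[A; C/D; E/B; F] holding=-
step 4 (pickup(A)): towers=[C/D; E/B; F] holding=A
step 5 (stack(A, F)): towers=[C/D; E/B; F/A] holding=-
goal check: towers=[C/D; E/B; F/A] holding=- — reached (length 5, optimal by BFS)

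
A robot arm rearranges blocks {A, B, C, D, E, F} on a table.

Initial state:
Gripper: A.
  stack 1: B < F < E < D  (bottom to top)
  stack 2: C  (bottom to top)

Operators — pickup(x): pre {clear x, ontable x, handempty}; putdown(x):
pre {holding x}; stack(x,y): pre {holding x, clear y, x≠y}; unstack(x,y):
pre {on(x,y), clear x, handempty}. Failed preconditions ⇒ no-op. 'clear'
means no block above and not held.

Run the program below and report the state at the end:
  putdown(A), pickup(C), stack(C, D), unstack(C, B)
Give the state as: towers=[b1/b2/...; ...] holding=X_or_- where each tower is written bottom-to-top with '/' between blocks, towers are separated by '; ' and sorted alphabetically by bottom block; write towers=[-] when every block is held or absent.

towers=[A; B/F/E/D/C] holding=-

step 1 (putdown(A)): towers=[A; B/F/E/D; C] holding=-
step 2 (pickup(C)): towers=[A; B/F/E/D] holding=C
step 3 (stack(C, D)): towers=[A; B/F/E/D/C] holding=-
step 4 (unstack(C, B)) [no-op]: towers=[A; B/F/E/D/C] holding=-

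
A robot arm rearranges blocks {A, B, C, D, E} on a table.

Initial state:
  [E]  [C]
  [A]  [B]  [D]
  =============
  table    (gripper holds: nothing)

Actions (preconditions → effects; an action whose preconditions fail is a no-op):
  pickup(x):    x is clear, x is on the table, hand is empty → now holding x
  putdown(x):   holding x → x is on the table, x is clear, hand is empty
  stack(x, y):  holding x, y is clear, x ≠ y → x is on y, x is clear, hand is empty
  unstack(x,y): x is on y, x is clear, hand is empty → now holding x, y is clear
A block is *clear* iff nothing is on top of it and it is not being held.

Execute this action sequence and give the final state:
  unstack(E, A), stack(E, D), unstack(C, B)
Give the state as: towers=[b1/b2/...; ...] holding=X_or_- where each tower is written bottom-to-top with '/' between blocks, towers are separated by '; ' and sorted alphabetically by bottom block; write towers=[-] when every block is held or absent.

towers=[A; B; D/E] holding=C

step 1 (unstack(E, A)): towers=[A; B/C; D] holding=E
step 2 (stack(E, D)): towers=[A; B/C; D/E] holding=-
step 3 (unstack(C, B)): towers=[A; B; D/E] holding=C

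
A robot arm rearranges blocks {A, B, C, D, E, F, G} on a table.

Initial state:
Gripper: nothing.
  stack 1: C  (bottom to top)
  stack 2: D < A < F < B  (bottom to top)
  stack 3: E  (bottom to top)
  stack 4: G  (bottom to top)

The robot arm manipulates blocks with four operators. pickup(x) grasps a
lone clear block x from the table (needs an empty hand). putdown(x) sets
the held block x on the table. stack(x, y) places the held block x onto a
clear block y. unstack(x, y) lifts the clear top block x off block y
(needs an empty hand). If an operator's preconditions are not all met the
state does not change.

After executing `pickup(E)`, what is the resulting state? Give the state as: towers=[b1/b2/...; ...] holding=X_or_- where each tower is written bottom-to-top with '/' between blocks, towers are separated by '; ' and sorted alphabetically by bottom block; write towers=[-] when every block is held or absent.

towers=[C; D/A/F/B; G] holding=E

before: towers=[C; D/A/F/B; E; G] holding=-
pre[pickup(E)]: clear(E) ✓, ontable(E) ✓, handempty ✓
all met → apply pickup(E)
after:  towers=[C; D/A/F/B; G] holding=E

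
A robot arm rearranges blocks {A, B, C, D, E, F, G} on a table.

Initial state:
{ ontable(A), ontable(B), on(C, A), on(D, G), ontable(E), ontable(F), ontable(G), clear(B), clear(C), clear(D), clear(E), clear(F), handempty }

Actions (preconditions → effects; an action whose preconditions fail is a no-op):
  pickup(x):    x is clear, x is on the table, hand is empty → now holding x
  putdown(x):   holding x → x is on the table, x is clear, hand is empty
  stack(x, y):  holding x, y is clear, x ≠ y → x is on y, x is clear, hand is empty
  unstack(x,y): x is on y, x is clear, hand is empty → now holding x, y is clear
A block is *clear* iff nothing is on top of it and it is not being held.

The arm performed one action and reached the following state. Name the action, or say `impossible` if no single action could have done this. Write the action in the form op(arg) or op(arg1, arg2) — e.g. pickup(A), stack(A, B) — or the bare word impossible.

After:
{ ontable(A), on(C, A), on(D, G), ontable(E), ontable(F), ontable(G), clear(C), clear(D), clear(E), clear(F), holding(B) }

target: towers=[A/C; E; F; G/D] holding=B
         pickup(B) → towers=[A/C; E; F; G/D] holding=B  ← match
         pickup(F) → towers=[A/C; B; E; G/D] holding=F
     unstack(D, G) → towers=[A/C; B; E; F; G] holding=D
         pickup(E) → towers=[A/C; B; F; G/D] holding=E
     unstack(C, A) → towers=[A; B; E; F; G/D] holding=C

pickup(B)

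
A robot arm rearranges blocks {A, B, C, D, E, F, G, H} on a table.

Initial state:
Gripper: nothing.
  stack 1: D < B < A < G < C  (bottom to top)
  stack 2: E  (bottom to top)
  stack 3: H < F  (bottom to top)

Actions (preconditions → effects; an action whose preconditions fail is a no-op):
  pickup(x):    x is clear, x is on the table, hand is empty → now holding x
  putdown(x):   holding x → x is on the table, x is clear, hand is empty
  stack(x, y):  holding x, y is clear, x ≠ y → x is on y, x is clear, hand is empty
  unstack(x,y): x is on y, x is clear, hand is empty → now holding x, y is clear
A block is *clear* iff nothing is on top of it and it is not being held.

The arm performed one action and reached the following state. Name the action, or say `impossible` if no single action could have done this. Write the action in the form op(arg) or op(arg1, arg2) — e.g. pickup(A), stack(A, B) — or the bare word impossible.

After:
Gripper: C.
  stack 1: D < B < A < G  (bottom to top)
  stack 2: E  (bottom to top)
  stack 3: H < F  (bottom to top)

unstack(C, G)

target: towers=[D/B/A/G; E; H/F] holding=C
         pickup(E) → towers=[D/B/A/G/C; H/F] holding=E
     unstack(F, H) → towers=[D/B/A/G/C; E; H] holding=F
     unstack(C, G) → towers=[D/B/A/G; E; H/F] holding=C  ← match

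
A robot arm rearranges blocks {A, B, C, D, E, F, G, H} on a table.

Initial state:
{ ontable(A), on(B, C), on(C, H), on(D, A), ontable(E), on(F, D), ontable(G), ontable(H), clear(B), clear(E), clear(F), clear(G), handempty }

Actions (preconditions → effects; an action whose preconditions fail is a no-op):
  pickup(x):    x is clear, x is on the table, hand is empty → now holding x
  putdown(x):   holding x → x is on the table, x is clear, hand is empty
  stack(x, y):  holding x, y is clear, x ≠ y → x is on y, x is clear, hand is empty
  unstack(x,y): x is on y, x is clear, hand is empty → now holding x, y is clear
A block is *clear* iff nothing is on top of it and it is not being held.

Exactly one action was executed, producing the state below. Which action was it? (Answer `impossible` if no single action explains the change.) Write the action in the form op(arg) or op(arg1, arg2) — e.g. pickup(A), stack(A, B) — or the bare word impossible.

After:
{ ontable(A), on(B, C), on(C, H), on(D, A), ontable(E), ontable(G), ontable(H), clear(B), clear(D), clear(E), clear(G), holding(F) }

target: towers=[A/D; E; G; H/C/B] holding=F
         pickup(G) → towers=[A/D/F; E; H/C/B] holding=G
         pickup(E) → towers=[A/D/F; G; H/C/B] holding=E
     unstack(B, C) → towers=[A/D/F; E; G; H/C] holding=B
     unstack(F, D) → towers=[A/D; E; G; H/C/B] holding=F  ← match

unstack(F, D)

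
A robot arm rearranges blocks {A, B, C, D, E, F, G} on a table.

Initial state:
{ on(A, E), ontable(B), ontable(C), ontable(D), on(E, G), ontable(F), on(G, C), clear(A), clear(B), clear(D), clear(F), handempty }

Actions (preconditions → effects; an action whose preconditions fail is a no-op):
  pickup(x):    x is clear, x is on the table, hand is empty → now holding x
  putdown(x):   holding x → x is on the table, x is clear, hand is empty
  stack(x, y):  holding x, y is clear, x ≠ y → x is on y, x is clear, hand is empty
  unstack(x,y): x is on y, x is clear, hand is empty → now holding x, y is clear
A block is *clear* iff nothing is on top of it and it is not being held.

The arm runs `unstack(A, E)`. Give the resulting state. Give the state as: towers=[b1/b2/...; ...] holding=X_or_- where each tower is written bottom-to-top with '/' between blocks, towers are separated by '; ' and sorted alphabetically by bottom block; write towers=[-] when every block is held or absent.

before: towers=[B; C/G/E/A; D; F] holding=-
pre[unstack(A, E)]: on(A,E) ✓, clear(A) ✓, handempty ✓
all met → apply unstack(A, E)
after:  towers=[B; C/G/E; D; F] holding=A

towers=[B; C/G/E; D; F] holding=A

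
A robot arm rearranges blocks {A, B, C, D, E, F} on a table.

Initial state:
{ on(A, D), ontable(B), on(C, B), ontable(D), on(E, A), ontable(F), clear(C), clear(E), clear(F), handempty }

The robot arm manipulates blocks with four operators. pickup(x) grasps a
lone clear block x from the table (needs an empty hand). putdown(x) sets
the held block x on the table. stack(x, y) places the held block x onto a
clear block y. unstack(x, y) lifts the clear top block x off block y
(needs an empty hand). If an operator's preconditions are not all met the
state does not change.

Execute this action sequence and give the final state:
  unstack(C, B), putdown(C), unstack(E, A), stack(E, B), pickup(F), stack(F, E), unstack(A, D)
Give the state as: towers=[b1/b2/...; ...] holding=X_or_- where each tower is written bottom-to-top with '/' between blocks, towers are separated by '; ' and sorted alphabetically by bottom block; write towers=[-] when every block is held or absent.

step 1 (unstack(C, B)): towers=[B; D/A/E; F] holding=C
step 2 (putdown(C)): towers=[B; C; D/A/E; F] holding=-
step 3 (unstack(E, A)): towers=[B; C; D/A; F] holding=E
step 4 (stack(E, B)): towers=[B/E; C; D/A; F] holding=-
step 5 (pickup(F)): towers=[B/E; C; D/A] holding=F
step 6 (stack(F, E)): towers=[B/E/F; C; D/A] holding=-
step 7 (unstack(A, D)): towers=[B/E/F; C; D] holding=A

towers=[B/E/F; C; D] holding=A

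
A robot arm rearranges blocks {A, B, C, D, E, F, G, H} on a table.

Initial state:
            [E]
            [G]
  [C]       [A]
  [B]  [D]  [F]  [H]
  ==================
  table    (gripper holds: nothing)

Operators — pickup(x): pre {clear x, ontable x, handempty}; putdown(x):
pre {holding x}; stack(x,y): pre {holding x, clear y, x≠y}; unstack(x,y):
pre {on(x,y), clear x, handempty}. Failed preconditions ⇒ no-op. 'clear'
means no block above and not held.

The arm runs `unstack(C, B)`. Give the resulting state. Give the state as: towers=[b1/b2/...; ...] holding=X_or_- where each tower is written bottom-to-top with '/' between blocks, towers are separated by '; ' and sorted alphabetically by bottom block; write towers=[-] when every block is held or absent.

before: towers=[B/C; D; F/A/G/E; H] holding=-
pre[unstack(C, B)]: on(C,B) yes, clear(C) yes, handempty yes
all met → apply unstack(C, B)
after:  towers=[B; D; F/A/G/E; H] holding=C

towers=[B; D; F/A/G/E; H] holding=C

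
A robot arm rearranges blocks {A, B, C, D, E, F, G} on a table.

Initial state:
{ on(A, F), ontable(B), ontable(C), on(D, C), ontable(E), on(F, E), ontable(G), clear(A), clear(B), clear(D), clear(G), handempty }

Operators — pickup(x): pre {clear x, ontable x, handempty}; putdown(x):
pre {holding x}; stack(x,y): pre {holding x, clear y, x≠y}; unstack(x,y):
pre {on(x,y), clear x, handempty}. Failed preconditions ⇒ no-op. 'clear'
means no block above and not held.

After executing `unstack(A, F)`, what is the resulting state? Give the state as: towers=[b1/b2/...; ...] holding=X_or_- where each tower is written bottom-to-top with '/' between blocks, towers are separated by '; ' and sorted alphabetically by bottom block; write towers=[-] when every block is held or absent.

towers=[B; C/D; E/F; G] holding=A

before: towers=[B; C/D; E/F/A; G] holding=-
pre[unstack(A, F)]: on(A,F) ok, clear(A) ok, handempty ok
all met → apply unstack(A, F)
after:  towers=[B; C/D; E/F; G] holding=A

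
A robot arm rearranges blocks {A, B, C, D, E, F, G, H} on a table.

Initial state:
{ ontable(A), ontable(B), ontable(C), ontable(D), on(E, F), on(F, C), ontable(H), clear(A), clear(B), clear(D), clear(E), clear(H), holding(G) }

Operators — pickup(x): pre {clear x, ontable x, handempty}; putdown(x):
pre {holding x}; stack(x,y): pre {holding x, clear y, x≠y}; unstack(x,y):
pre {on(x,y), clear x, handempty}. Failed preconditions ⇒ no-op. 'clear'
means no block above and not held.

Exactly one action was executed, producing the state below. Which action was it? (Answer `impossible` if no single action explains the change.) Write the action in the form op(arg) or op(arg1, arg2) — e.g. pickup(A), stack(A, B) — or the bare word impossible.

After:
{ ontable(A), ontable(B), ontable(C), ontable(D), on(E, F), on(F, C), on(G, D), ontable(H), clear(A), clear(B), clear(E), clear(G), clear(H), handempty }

target: towers=[A; B; C/F/E; D/G; H] holding=-
        putdown(G) → towers=[A; B; C/F/E; D; G; H] holding=-
       stack(G, A) → towers=[A/G; B; C/F/E; D; H] holding=-
       stack(G, E) → towers=[A; B; C/F/E/G; D; H] holding=-
       stack(G, H) → towers=[A; B; C/F/E; D; H/G] holding=-
       stack(G, B) → towers=[A; B/G; C/F/E; D; H] holding=-
       stack(G, D) → towers=[A; B; C/F/E; D/G; H] holding=-  ← match

stack(G, D)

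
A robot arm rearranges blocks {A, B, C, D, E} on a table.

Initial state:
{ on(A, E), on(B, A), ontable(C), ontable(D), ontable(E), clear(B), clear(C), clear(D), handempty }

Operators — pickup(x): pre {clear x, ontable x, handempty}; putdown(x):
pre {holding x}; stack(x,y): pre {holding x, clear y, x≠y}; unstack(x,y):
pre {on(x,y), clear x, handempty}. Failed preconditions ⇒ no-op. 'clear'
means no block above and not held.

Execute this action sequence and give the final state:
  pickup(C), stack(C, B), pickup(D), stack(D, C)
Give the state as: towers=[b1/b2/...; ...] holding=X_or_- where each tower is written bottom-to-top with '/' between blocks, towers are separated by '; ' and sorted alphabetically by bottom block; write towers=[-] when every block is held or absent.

step 1 (pickup(C)): towers=[D; E/A/B] holding=C
step 2 (stack(C, B)): towers=[D; E/A/B/C] holding=-
step 3 (pickup(D)): towers=[E/A/B/C] holding=D
step 4 (stack(D, C)): towers=[E/A/B/C/D] holding=-

towers=[E/A/B/C/D] holding=-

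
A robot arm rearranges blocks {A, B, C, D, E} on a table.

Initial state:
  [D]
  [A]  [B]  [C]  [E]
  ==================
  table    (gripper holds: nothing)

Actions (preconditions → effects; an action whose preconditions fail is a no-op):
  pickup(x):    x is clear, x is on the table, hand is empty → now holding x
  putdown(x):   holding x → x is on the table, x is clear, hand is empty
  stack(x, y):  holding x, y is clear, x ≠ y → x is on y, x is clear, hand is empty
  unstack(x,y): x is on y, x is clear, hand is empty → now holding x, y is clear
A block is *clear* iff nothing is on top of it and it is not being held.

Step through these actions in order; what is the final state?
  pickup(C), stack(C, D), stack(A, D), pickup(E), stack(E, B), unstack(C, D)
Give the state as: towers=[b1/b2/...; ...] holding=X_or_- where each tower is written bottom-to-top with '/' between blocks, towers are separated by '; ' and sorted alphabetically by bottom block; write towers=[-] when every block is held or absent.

towers=[A/D; B/E] holding=C

step 1 (pickup(C)): towers=[A/D; B; E] holding=C
step 2 (stack(C, D)): towers=[A/D/C; B; E] holding=-
step 3 (stack(A, D)) [no-op]: towers=[A/D/C; B; E] holding=-
step 4 (pickup(E)): towers=[A/D/C; B] holding=E
step 5 (stack(E, B)): towers=[A/D/C; B/E] holding=-
step 6 (unstack(C, D)): towers=[A/D; B/E] holding=C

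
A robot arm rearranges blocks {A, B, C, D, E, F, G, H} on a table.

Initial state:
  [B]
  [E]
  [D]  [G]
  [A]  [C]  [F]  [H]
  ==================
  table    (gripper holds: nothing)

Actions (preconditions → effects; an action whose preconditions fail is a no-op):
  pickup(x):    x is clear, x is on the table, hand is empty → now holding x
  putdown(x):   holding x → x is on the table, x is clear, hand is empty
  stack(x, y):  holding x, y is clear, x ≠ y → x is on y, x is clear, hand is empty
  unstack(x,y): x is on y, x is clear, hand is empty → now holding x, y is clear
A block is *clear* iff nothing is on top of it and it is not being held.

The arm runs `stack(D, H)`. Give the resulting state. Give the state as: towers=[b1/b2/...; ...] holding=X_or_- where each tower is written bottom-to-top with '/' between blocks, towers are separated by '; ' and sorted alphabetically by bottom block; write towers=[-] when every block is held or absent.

before: towers=[A/D/E/B; C/G; F; H] holding=-
pre[stack(D, H)]: holding(D) ✗, clear(H) ✓, D≠H ✓
holding(D) unmet → stack(D, H) is a no-op
after:  towers=[A/D/E/B; C/G; F; H] holding=-

towers=[A/D/E/B; C/G; F; H] holding=-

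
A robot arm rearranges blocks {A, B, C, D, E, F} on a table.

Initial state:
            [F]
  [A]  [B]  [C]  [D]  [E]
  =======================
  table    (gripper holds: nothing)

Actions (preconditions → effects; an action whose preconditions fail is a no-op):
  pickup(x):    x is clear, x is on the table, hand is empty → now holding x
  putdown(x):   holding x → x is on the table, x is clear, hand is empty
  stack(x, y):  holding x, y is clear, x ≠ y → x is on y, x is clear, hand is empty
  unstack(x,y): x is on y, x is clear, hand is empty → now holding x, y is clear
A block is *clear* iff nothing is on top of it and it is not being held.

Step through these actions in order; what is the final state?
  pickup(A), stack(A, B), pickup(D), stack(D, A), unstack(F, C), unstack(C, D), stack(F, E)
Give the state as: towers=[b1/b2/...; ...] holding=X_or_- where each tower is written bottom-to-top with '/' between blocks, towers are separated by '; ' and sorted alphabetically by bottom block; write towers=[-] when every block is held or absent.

step 1 (pickup(A)): towers=[B; C/F; D; E] holding=A
step 2 (stack(A, B)): towers=[B/A; C/F; D; E] holding=-
step 3 (pickup(D)): towers=[B/A; C/F; E] holding=D
step 4 (stack(D, A)): towers=[B/A/D; C/F; E] holding=-
step 5 (unstack(F, C)): towers=[B/A/D; C; E] holding=F
step 6 (unstack(C, D)) [no-op]: towers=[B/A/D; C; E] holding=F
step 7 (stack(F, E)): towers=[B/A/D; C; E/F] holding=-

towers=[B/A/D; C; E/F] holding=-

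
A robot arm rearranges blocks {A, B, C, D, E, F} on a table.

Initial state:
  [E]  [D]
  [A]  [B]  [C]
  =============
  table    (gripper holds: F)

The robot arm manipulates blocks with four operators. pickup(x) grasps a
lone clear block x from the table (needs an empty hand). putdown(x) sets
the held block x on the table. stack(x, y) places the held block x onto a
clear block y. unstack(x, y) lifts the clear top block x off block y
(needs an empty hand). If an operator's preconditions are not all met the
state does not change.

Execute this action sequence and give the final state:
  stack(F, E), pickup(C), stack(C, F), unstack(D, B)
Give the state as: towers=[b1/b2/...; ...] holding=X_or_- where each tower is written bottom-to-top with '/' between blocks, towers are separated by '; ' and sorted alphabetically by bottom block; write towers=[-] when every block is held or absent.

towers=[A/E/F/C; B] holding=D

step 1 (stack(F, E)): towers=[A/E/F; B/D; C] holding=-
step 2 (pickup(C)): towers=[A/E/F; B/D] holding=C
step 3 (stack(C, F)): towers=[A/E/F/C; B/D] holding=-
step 4 (unstack(D, B)): towers=[A/E/F/C; B] holding=D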